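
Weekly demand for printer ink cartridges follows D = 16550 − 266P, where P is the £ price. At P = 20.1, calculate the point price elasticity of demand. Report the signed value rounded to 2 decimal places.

-0.48

dD/dP = −266. At P = 20.1, D = 16550 − 266(20.1) = 11203.4.
Ed = (dD/dP)·(P/D) = −266 × (20.1/11203.4) = -0.4772…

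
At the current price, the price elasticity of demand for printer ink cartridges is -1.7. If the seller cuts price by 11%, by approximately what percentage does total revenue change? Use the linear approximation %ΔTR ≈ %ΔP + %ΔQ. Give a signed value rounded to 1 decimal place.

%ΔQ ≈ Ed × %ΔP = (-1.7) × (-11%) = +18.7000%
%ΔTR ≈ %ΔP + %ΔQ = (-11%) + (+18.7000%) = +7.7000%

+7.7%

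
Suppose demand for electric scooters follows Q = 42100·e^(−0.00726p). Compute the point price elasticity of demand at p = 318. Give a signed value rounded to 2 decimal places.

-2.31

dQ/dp = −0.00726·Q = -30.3789. At p = 318, Q = 4184.42.
Ed = (dQ/dp)·(p/Q) = (-30.3789) × (318/4184.42) = -2.3086…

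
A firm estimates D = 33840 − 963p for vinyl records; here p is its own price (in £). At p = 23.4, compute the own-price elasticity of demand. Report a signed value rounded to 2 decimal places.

-1.99

At the given values, D = 33840 − 963(23.4) = 11305.8.
∂D/∂p = −963.
E = (-963) × (23.4/11305.8) = -1.9931…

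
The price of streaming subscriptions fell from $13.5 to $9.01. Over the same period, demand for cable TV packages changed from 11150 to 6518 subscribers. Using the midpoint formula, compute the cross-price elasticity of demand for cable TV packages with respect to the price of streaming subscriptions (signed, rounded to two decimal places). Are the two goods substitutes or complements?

%ΔQ_{cable TV packages} = (6518 − 11150)/avg = -4632/8834 = -0.524337…
%ΔP_{streaming subscriptions} = (9.01 − 13.5)/avg = -4.49/11.255 = -0.398933…
E_cross = (-4632/8834) / (-4.49/11.255) = 1.3143…
E_cross > 0 ⇒ the goods are substitutes.

1.31; substitutes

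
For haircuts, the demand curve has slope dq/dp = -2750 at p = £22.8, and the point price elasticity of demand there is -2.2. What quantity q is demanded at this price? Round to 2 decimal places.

Ed = (dq/dp)·(p/q) ⇒ q = (dq/dp)·p/Ed = (-2750)·22.8/(-2.2) = 28500

28500.00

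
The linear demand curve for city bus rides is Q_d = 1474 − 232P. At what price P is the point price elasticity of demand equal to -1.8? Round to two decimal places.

Ed = −232P/(1474 − 232P). Set this equal to -1.8:
232P = 1.8·(1474 − 232P) ⇒ 232P(1 + 1.8) = 1.8·1474
P = 1.8·1474 / (232·2.8) = 4.0843…

4.08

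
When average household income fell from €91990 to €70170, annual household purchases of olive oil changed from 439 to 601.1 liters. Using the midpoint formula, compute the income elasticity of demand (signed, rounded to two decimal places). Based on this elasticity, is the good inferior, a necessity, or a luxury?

%ΔQ = (601.1 − 439)/[( 439 + 601.1)/2] = 162.1/520.05 = 0.311700…
%ΔIncome = (70170 − 91990)/[( 91990 + 70170)/2] = -21820/81080 = -0.269116…
E_income = (162.1/520.05) / (-21820/81080) = -1.1582…
E_income < 0 ⇒ inferior good.

-1.16; inferior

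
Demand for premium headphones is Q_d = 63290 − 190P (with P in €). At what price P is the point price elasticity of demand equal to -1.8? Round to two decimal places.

Ed = −190P/(63290 − 190P). Set this equal to -1.8:
190P = 1.8·(63290 − 190P) ⇒ 190P(1 + 1.8) = 1.8·63290
P = 1.8·63290 / (190·2.8) = 214.1390…

214.14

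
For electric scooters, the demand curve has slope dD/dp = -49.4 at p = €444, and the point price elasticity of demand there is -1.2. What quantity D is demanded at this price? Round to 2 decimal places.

18278.00

Ed = (dD/dp)·(p/D) ⇒ D = (dD/dp)·p/Ed = (-49.4)·444/(-1.2) = 18278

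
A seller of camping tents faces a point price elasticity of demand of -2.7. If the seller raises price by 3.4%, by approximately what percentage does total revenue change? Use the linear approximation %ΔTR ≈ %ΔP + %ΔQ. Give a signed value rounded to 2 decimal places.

-5.78%

%ΔQ ≈ Ed × %ΔP = (-2.7) × (+3.4%) = -9.1800%
%ΔTR ≈ %ΔP + %ΔQ = (+3.4%) + (-9.1800%) = -5.7800%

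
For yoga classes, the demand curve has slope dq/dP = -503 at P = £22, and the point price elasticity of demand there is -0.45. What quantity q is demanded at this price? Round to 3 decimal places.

24591.111

Ed = (dq/dP)·(P/q) ⇒ q = (dq/dP)·P/Ed = (-503)·22/(-0.45) = 24591.11111…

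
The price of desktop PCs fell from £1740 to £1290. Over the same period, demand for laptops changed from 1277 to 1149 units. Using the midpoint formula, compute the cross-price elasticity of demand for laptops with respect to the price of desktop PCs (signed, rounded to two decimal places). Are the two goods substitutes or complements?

%ΔQ_{laptops} = (1149 − 1277)/avg = -128/1213 = -0.105523…
%ΔP_{desktop PCs} = (1290 − 1740)/avg = -450/1515 = -0.297029…
E_cross = (-128/1213) / (-450/1515) = 0.3552…
E_cross > 0 ⇒ the goods are substitutes.

0.36; substitutes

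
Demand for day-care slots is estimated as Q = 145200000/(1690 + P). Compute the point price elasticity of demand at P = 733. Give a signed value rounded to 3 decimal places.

-0.303

dQ/dP = −145200000/(1690 + P)² = -24.732. At P = 733, Q = 59925.7.
Ed = (dQ/dP)·(P/Q) = (-24.732) × (733/59925.7) = -0.30251…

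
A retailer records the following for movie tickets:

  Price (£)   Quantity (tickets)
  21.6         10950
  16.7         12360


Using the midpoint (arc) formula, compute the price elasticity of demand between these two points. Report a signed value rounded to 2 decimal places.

-0.47

%ΔQ = (12360 − 10950) / [(10950 + 12360)/2] = 1410/11655 = 0.120978…
%ΔP = (16.7 − 21.6) / [(21.6 + 16.7)/2] = -4.9/19.15 = -0.255874…
Arc Ed = %ΔQ / %ΔP = (1410/11655) / (-4.9/19.15) = -0.4728…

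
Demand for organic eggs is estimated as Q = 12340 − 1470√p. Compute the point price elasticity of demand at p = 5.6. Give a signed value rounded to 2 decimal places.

dQ/dp = −1470/(2√p) = -310.594. At p = 5.6, Q = 8861.35.
Ed = (dQ/dp)·(p/Q) = (-310.594) × (5.6/8861.35) = -0.1962…

-0.20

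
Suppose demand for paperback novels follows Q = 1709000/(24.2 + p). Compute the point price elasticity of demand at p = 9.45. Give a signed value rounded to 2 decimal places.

-0.28

dQ/dp = −1709000/(24.2 + p)² = -1509.29. At p = 9.45, Q = 50787.5.
Ed = (dQ/dp)·(p/Q) = (-1509.29) × (9.45/50787.5) = -0.2808…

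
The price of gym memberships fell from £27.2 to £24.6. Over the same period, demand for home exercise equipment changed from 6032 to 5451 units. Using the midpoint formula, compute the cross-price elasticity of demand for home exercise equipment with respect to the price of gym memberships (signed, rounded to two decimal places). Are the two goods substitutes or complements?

%ΔQ_{home exercise equipment} = (5451 − 6032)/avg = -581/5741.5 = -0.101193…
%ΔP_{gym memberships} = (24.6 − 27.2)/avg = -2.6/25.9 = -0.100386…
E_cross = (-581/5741.5) / (-2.6/25.9) = 1.0080…
E_cross > 0 ⇒ the goods are substitutes.

1.01; substitutes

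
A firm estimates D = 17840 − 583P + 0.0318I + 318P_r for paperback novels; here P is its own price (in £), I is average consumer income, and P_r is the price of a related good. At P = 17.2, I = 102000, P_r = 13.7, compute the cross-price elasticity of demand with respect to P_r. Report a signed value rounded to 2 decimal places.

0.28

At the given values, D = 17840 − 583(17.2) + 0.0318(102000) + 318(13.7) = 15412.6.
∂D/∂P_r = 318.
E = (318) × (13.7/15412.6) = 0.2826…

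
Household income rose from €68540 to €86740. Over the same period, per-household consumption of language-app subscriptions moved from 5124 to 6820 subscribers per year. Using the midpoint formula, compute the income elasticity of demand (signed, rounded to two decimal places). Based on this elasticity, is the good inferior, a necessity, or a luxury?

%ΔQ = (6820 − 5124)/[( 5124 + 6820)/2] = 1696/5972 = 0.283991…
%ΔIncome = (86740 − 68540)/[( 68540 + 86740)/2] = 18200/77640 = 0.234415…
E_income = (1696/5972) / (18200/77640) = 1.2114…
E_income > 1 ⇒ normal good, luxury.

1.21; luxury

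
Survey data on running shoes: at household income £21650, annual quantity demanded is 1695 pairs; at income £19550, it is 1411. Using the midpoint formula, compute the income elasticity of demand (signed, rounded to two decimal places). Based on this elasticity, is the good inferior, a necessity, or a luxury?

%ΔQ = (1411 − 1695)/[( 1695 + 1411)/2] = -284/1553 = -0.182871…
%ΔIncome = (19550 − 21650)/[( 21650 + 19550)/2] = -2100/20600 = -0.101941…
E_income = (-284/1553) / (-2100/20600) = 1.7938…
E_income > 1 ⇒ normal good, luxury.

1.79; luxury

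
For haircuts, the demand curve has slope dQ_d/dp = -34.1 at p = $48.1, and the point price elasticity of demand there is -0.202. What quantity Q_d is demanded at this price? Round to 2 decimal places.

8119.85

Ed = (dQ_d/dp)·(p/Q_d) ⇒ Q_d = (dQ_d/dp)·p/Ed = (-34.1)·48.1/(-0.202) = 8119.8514…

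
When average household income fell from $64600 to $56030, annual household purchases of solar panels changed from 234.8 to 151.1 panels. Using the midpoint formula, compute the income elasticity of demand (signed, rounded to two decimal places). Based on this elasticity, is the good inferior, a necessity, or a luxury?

%ΔQ = (151.1 − 234.8)/[( 234.8 + 151.1)/2] = -83.7/192.95 = -0.433791…
%ΔIncome = (56030 − 64600)/[( 64600 + 56030)/2] = -8570/60315 = -0.142087…
E_income = (-83.7/192.95) / (-8570/60315) = 3.0529…
E_income > 1 ⇒ normal good, luxury.

3.05; luxury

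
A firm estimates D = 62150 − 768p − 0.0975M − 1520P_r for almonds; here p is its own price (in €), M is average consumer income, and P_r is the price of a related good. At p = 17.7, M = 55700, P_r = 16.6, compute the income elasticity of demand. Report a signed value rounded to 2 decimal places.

At the given values, D = 62150 − 768(17.7) − 0.0975(55700) − 1520(16.6) = 17893.65.
∂D/∂M = -0.0975.
E = (-0.0975) × (55700/17893.65) = -0.3035…

-0.30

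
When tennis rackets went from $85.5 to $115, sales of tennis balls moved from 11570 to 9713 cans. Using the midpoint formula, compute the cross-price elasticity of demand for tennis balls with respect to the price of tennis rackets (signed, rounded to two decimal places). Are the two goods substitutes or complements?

%ΔQ_{tennis balls} = (9713 − 11570)/avg = -1857/10641.5 = -0.174505…
%ΔP_{tennis rackets} = (115 − 85.5)/avg = 29.5/100.25 = 0.294264…
E_cross = (-1857/10641.5) / (29.5/100.25) = -0.5930…
E_cross < 0 ⇒ the goods are complements.

-0.59; complements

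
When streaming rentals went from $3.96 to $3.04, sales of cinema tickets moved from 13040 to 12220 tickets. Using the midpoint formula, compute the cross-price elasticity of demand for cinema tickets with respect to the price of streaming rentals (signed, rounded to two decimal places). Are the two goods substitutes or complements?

0.25; substitutes

%ΔQ_{cinema tickets} = (12220 − 13040)/avg = -820/12630 = -0.064924…
%ΔP_{streaming rentals} = (3.04 − 3.96)/avg = -0.92/3.5 = -0.262857…
E_cross = (-820/12630) / (-0.92/3.5) = 0.2469…
E_cross > 0 ⇒ the goods are substitutes.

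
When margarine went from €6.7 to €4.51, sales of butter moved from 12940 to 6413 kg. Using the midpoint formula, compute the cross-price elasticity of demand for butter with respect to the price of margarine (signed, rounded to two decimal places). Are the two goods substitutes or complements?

1.73; substitutes

%ΔQ_{butter} = (6413 − 12940)/avg = -6527/9676.5 = -0.674520…
%ΔP_{margarine} = (4.51 − 6.7)/avg = -2.19/5.605 = -0.390722…
E_cross = (-6527/9676.5) / (-2.19/5.605) = 1.7263…
E_cross > 0 ⇒ the goods are substitutes.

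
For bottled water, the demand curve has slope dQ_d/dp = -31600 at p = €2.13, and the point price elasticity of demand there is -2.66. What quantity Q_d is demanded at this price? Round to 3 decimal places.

25303.759

Ed = (dQ_d/dp)·(p/Q_d) ⇒ Q_d = (dQ_d/dp)·p/Ed = (-31600)·2.13/(-2.66) = 25303.75939…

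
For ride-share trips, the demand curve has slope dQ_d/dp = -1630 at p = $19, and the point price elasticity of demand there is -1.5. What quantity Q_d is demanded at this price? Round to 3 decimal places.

Ed = (dQ_d/dp)·(p/Q_d) ⇒ Q_d = (dQ_d/dp)·p/Ed = (-1630)·19/(-1.5) = 20646.66666…

20646.667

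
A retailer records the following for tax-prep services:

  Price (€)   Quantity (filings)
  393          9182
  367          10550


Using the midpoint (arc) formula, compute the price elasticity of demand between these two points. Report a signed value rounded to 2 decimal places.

%ΔQ = (10550 − 9182) / [(9182 + 10550)/2] = 1368/9866 = 0.138658…
%ΔP = (367 − 393) / [(393 + 367)/2] = -26/380 = -0.068421…
Arc Ed = %ΔQ / %ΔP = (1368/9866) / (-26/380) = -2.0265…

-2.03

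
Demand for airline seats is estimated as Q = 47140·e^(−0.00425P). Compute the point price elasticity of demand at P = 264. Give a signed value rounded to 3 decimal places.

dQ/dP = −0.00425·Q = -65.2379. At P = 264, Q = 15350.1.
Ed = (dQ/dP)·(P/Q) = (-65.2379) × (264/15350.1) = -1.122

-1.122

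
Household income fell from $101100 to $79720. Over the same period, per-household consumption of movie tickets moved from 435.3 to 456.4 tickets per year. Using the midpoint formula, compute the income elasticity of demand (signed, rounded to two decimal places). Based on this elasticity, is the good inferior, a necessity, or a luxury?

-0.20; inferior

%ΔQ = (456.4 − 435.3)/[( 435.3 + 456.4)/2] = 21.1/445.85 = 0.047325…
%ΔIncome = (79720 − 101100)/[( 101100 + 79720)/2] = -21380/90410 = -0.236478…
E_income = (21.1/445.85) / (-21380/90410) = -0.2001…
E_income < 0 ⇒ inferior good.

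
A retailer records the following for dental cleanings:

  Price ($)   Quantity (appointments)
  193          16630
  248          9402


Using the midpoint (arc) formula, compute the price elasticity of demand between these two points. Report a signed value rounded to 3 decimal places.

%ΔQ = (9402 − 16630) / [(16630 + 9402)/2] = -7228/13016 = -0.555316…
%ΔP = (248 − 193) / [(193 + 248)/2] = 55/220.5 = 0.249433…
Arc Ed = %ΔQ / %ΔP = (-7228/13016) / (55/220.5) = -2.22631…

-2.226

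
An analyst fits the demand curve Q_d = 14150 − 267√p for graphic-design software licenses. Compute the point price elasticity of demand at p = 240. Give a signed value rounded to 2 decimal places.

-0.21

dQ_d/dp = −267/(2√p) = -8.61739. At p = 240, Q_d = 10013.7.
Ed = (dQ_d/dp)·(p/Q_d) = (-8.61739) × (240/10013.7) = -0.2065…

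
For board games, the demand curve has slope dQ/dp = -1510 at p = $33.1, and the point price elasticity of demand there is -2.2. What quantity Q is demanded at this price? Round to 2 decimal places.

22718.64

Ed = (dQ/dp)·(p/Q) ⇒ Q = (dQ/dp)·p/Ed = (-1510)·33.1/(-2.2) = 22718.6363…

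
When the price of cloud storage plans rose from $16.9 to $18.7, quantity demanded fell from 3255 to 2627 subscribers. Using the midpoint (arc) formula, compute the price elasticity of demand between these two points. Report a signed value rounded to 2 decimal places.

%ΔQ = (2627 − 3255) / [(3255 + 2627)/2] = -628/2941 = -0.213532…
%ΔP = (18.7 − 16.9) / [(16.9 + 18.7)/2] = 1.8/17.8 = 0.101123…
Arc Ed = %ΔQ / %ΔP = (-628/2941) / (1.8/17.8) = -2.1116…

-2.11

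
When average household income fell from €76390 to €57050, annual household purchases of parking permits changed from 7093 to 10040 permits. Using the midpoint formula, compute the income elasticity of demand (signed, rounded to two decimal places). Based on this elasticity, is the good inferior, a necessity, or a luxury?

%ΔQ = (10040 − 7093)/[( 7093 + 10040)/2] = 2947/8566.5 = 0.344014…
%ΔIncome = (57050 − 76390)/[( 76390 + 57050)/2] = -19340/66720 = -0.289868…
E_income = (2947/8566.5) / (-19340/66720) = -1.1867…
E_income < 0 ⇒ inferior good.

-1.19; inferior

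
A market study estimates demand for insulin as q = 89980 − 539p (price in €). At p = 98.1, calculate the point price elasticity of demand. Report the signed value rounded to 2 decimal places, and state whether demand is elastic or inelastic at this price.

-1.43; elastic

dq/dp = −539. At p = 98.1, q = 89980 − 539(98.1) = 37104.1.
Ed = (dq/dp)·(p/q) = −539 × (98.1/37104.1) = -1.4250…
|Ed| = 1.43 > 1, so demand is elastic.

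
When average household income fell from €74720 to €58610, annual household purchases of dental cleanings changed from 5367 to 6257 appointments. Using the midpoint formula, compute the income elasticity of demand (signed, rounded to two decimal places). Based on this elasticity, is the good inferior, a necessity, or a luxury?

-0.63; inferior

%ΔQ = (6257 − 5367)/[( 5367 + 6257)/2] = 890/5812 = 0.153131…
%ΔIncome = (58610 − 74720)/[( 74720 + 58610)/2] = -16110/66665 = -0.241656…
E_income = (890/5812) / (-16110/66665) = -0.6336…
E_income < 0 ⇒ inferior good.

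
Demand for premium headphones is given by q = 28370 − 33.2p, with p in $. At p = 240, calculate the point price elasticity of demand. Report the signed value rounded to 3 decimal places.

dq/dp = −33.2. At p = 240, q = 28370 − 33.2(240) = 20402.
Ed = (dq/dp)·(p/q) = −33.2 × (240/20402) = -0.39054…

-0.391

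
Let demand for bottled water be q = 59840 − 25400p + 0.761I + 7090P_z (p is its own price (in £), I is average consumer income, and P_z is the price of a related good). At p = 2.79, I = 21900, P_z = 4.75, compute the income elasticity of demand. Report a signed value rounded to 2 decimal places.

At the given values, q = 59840 − 25400(2.79) + 0.761(21900) + 7090(4.75) = 39317.4.
∂q/∂I = 0.761.
E = (0.761) × (21900/39317.4) = 0.4238…

0.42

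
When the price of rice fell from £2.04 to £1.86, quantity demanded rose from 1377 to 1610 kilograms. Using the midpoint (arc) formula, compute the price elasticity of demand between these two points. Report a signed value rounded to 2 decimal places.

-1.69

%ΔQ = (1610 − 1377) / [(1377 + 1610)/2] = 233/1493.5 = 0.156009…
%ΔP = (1.86 − 2.04) / [(2.04 + 1.86)/2] = -0.18/1.95 = -0.092307…
Arc Ed = %ΔQ / %ΔP = (233/1493.5) / (-0.18/1.95) = -1.6901…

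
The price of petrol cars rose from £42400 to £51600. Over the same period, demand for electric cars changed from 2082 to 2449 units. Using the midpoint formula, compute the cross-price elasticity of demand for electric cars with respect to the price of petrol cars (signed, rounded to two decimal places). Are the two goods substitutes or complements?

0.83; substitutes

%ΔQ_{electric cars} = (2449 − 2082)/avg = 367/2265.5 = 0.161995…
%ΔP_{petrol cars} = (51600 − 42400)/avg = 9200/47000 = 0.195744…
E_cross = (367/2265.5) / (9200/47000) = 0.8275…
E_cross > 0 ⇒ the goods are substitutes.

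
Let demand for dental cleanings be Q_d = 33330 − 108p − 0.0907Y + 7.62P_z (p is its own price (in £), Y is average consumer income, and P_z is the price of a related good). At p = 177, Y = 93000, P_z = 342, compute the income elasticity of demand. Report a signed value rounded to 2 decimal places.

-1.01

At the given values, Q_d = 33330 − 108(177) − 0.0907(93000) + 7.62(342) = 8384.94.
∂Q_d/∂Y = -0.0907.
E = (-0.0907) × (93000/8384.94) = -1.0059…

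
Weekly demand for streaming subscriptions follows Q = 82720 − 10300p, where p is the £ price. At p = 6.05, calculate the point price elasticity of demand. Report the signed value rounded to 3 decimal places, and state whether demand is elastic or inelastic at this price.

-3.054; elastic

dQ/dp = −10300. At p = 6.05, Q = 82720 − 10300(6.05) = 20405.
Ed = (dQ/dp)·(p/Q) = −10300 × (6.05/20405) = -3.05390…
|Ed| = 3.054 > 1, so demand is elastic.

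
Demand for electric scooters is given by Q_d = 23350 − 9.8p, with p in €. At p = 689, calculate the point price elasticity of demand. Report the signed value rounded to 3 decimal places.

dQ_d/dp = −9.8. At p = 689, Q_d = 23350 − 9.8(689) = 16597.8.
Ed = (dQ_d/dp)·(p/Q_d) = −9.8 × (689/16597.8) = -0.40681…

-0.407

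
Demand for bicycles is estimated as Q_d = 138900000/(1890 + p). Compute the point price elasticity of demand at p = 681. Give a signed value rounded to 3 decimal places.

-0.265

dQ_d/dp = −138900000/(1890 + p)² = -21.0135. At p = 681, Q_d = 54025.7.
Ed = (dQ_d/dp)·(p/Q_d) = (-21.0135) × (681/54025.7) = -0.26487…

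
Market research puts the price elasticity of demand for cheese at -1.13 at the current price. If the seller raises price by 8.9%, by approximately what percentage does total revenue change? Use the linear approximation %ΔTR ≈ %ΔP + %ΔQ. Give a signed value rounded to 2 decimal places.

%ΔQ ≈ Ed × %ΔP = (-1.13) × (+8.9%) = -10.0570%
%ΔTR ≈ %ΔP + %ΔQ = (+8.9%) + (-10.0570%) = -1.1570%

-1.16%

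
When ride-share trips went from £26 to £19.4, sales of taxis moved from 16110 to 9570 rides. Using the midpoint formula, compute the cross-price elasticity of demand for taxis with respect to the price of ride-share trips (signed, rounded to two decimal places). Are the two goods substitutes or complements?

1.75; substitutes

%ΔQ_{taxis} = (9570 − 16110)/avg = -6540/12840 = -0.509345…
%ΔP_{ride-share trips} = (19.4 − 26)/avg = -6.6/22.7 = -0.290748…
E_cross = (-6540/12840) / (-6.6/22.7) = 1.7518…
E_cross > 0 ⇒ the goods are substitutes.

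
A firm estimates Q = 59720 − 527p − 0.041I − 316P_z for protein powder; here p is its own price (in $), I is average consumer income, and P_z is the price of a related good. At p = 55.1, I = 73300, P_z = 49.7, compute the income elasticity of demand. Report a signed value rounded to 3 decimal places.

-0.251

At the given values, Q = 59720 − 527(55.1) − 0.041(73300) − 316(49.7) = 11971.8.
∂Q/∂I = -0.041.
E = (-0.041) × (73300/11971.8) = -0.25103…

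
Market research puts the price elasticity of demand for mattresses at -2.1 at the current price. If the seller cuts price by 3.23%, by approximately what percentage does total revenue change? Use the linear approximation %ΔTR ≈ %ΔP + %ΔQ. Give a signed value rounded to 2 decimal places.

+3.55%

%ΔQ ≈ Ed × %ΔP = (-2.1) × (-3.23%) = +6.7830%
%ΔTR ≈ %ΔP + %ΔQ = (-3.23%) + (+6.7830%) = +3.5530%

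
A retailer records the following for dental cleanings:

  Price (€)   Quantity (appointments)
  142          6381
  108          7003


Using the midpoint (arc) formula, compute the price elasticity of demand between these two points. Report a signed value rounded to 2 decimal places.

-0.34

%ΔQ = (7003 − 6381) / [(6381 + 7003)/2] = 622/6692 = 0.092946…
%ΔP = (108 − 142) / [(142 + 108)/2] = -34/125 = -0.272
Arc Ed = %ΔQ / %ΔP = (622/6692) / (-34/125) = -0.3417…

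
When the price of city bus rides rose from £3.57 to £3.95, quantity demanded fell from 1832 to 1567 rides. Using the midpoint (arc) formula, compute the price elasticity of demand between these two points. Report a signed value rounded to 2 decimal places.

%ΔQ = (1567 − 1832) / [(1832 + 1567)/2] = -265/1699.5 = -0.155928…
%ΔP = (3.95 − 3.57) / [(3.57 + 3.95)/2] = 0.38/3.76 = 0.101063…
Arc Ed = %ΔQ / %ΔP = (-265/1699.5) / (0.38/3.76) = -1.5428…

-1.54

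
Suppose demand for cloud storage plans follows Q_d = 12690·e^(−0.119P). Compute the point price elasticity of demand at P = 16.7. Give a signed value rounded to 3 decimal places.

dQ_d/dP = −0.119·Q_d = -206.983. At P = 16.7, Q_d = 1739.35.
Ed = (dQ_d/dP)·(P/Q_d) = (-206.983) × (16.7/1739.35) = -1.9873

-1.987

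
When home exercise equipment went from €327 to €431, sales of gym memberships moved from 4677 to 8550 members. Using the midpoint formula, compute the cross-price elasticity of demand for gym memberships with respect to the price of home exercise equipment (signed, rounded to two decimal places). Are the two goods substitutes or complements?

%ΔQ_{gym memberships} = (8550 − 4677)/avg = 3873/6613.5 = 0.585620…
%ΔP_{home exercise equipment} = (431 − 327)/avg = 104/379 = 0.274406…
E_cross = (3873/6613.5) / (104/379) = 2.1341…
E_cross > 0 ⇒ the goods are substitutes.

2.13; substitutes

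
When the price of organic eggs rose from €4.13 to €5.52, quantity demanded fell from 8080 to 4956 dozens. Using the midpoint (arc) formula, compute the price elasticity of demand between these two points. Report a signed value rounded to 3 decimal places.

%ΔQ = (4956 − 8080) / [(8080 + 4956)/2] = -3124/6518 = -0.479288…
%ΔP = (5.52 − 4.13) / [(4.13 + 5.52)/2] = 1.39/4.825 = 0.288082…
Arc Ed = %ΔQ / %ΔP = (-3124/6518) / (1.39/4.825) = -1.66371…

-1.664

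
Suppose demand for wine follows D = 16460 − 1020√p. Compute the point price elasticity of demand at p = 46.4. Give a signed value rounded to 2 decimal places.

-0.37

dD/dp = −1020/(2√p) = -74.8706. At p = 46.4, D = 9512.01.
Ed = (dD/dp)·(p/D) = (-74.8706) × (46.4/9512.01) = -0.3652…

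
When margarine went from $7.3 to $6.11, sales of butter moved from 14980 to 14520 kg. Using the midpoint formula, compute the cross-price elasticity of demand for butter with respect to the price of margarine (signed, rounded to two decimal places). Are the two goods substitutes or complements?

0.18; substitutes

%ΔQ_{butter} = (14520 − 14980)/avg = -460/14750 = -0.031186…
%ΔP_{margarine} = (6.11 − 7.3)/avg = -1.19/6.705 = -0.177479…
E_cross = (-460/14750) / (-1.19/6.705) = 0.1757…
E_cross > 0 ⇒ the goods are substitutes.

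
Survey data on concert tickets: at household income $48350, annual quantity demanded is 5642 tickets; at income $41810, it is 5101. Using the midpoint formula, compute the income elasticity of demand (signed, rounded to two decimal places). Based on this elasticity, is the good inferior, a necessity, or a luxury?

0.69; necessity

%ΔQ = (5101 − 5642)/[( 5642 + 5101)/2] = -541/5371.5 = -0.100716…
%ΔIncome = (41810 − 48350)/[( 48350 + 41810)/2] = -6540/45080 = -0.145075…
E_income = (-541/5371.5) / (-6540/45080) = 0.6942…
0 < E_income < 1 ⇒ normal good, necessity.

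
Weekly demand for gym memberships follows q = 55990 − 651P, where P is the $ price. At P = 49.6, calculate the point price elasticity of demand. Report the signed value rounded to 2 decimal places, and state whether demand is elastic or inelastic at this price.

dq/dP = −651. At P = 49.6, q = 55990 − 651(49.6) = 23700.4.
Ed = (dq/dP)·(P/q) = −651 × (49.6/23700.4) = -1.3624…
|Ed| = 1.36 > 1, so demand is elastic.

-1.36; elastic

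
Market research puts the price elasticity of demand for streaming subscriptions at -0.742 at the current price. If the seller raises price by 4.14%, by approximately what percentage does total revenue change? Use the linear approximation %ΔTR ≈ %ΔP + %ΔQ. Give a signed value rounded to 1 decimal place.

+1.1%

%ΔQ ≈ Ed × %ΔP = (-0.742) × (+4.14%) = -3.0719%
%ΔTR ≈ %ΔP + %ΔQ = (+4.14%) + (-3.0719%) = +1.0681%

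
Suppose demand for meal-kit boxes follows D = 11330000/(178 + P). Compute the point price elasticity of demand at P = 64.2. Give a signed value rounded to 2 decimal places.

dD/dP = −11330000/(178 + P)² = -193.144. At P = 64.2, D = 46779.5.
Ed = (dD/dP)·(P/D) = (-193.144) × (64.2/46779.5) = -0.2650…

-0.27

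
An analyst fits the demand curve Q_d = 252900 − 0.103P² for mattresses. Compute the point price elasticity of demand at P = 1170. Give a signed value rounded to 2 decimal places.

dQ_d/dP = −2·0.103·P = -241.02. At P = 1170, Q_d = 111903.3.
Ed = (dQ_d/dP)·(P/Q_d) = (-241.02) × (1170/111903.3) = -2.5199…

-2.52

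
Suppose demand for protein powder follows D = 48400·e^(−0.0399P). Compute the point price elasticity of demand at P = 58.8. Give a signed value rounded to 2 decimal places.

dD/dP = −0.0399·D = -184.889. At P = 58.8, D = 4633.81.
Ed = (dD/dP)·(P/D) = (-184.889) × (58.8/4633.81) = -2.3461…

-2.35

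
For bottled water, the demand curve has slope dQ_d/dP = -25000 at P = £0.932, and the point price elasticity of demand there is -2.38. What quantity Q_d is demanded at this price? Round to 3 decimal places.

9789.916

Ed = (dQ_d/dP)·(P/Q_d) ⇒ Q_d = (dQ_d/dP)·P/Ed = (-25000)·0.932/(-2.38) = 9789.91596…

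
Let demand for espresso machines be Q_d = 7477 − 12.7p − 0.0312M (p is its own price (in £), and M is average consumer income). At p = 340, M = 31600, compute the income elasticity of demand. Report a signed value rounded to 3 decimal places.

At the given values, Q_d = 7477 − 12.7(340) − 0.0312(31600) = 2173.08.
∂Q_d/∂M = -0.0312.
E = (-0.0312) × (31600/2173.08) = -0.45369…

-0.454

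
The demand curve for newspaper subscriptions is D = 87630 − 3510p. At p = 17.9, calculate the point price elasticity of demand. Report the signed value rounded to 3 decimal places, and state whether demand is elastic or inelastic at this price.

dD/dp = −3510. At p = 17.9, D = 87630 − 3510(17.9) = 24801.
Ed = (dD/dp)·(p/D) = −3510 × (17.9/24801) = -2.53332…
|Ed| = 2.533 > 1, so demand is elastic.

-2.533; elastic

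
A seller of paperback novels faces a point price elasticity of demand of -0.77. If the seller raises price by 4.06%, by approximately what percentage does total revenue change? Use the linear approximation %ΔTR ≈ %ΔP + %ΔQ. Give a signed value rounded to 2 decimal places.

+0.93%

%ΔQ ≈ Ed × %ΔP = (-0.77) × (+4.06%) = -3.1262%
%ΔTR ≈ %ΔP + %ΔQ = (+4.06%) + (-3.1262%) = +0.9338%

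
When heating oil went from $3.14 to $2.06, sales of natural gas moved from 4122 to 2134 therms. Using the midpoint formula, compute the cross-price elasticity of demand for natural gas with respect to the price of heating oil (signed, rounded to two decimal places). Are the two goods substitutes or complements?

%ΔQ_{natural gas} = (2134 − 4122)/avg = -1988/3128 = -0.635549…
%ΔP_{heating oil} = (2.06 − 3.14)/avg = -1.08/2.6 = -0.415384…
E_cross = (-1988/3128) / (-1.08/2.6) = 1.5300…
E_cross > 0 ⇒ the goods are substitutes.

1.53; substitutes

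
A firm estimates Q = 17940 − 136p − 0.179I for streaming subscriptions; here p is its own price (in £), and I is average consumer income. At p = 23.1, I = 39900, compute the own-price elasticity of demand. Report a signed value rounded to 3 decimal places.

At the given values, Q = 17940 − 136(23.1) − 0.179(39900) = 7656.3.
∂Q/∂p = −136.
E = (-136) × (23.1/7656.3) = -0.41032…

-0.410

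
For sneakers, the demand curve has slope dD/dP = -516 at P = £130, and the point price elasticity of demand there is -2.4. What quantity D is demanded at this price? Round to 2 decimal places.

27950.00

Ed = (dD/dP)·(P/D) ⇒ D = (dD/dP)·P/Ed = (-516)·130/(-2.4) = 27950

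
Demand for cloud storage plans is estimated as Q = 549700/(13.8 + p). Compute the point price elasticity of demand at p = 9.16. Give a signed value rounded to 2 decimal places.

-0.40

dQ/dp = −549700/(13.8 + p)² = -1042.75. At p = 9.16, Q = 23941.6.
Ed = (dQ/dp)·(p/Q) = (-1042.75) × (9.16/23941.6) = -0.3989…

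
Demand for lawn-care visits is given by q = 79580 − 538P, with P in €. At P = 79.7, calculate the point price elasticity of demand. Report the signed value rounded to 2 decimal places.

dq/dP = −538. At P = 79.7, q = 79580 − 538(79.7) = 36701.4.
Ed = (dq/dP)·(P/q) = −538 × (79.7/36701.4) = -1.1683…

-1.17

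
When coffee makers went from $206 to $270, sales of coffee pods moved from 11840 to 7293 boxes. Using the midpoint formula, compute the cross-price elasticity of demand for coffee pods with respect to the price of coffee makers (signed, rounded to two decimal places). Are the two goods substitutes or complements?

%ΔQ_{coffee pods} = (7293 − 11840)/avg = -4547/9566.5 = -0.475304…
%ΔP_{coffee makers} = (270 − 206)/avg = 64/238 = 0.268907…
E_cross = (-4547/9566.5) / (64/238) = -1.7675…
E_cross < 0 ⇒ the goods are complements.

-1.77; complements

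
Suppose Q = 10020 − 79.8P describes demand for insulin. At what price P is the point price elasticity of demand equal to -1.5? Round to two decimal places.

75.34

Ed = −79.8P/(10020 − 79.8P). Set this equal to -1.5:
79.8P = 1.5·(10020 − 79.8P) ⇒ 79.8P(1 + 1.5) = 1.5·10020
P = 1.5·10020 / (79.8·2.5) = 75.3383…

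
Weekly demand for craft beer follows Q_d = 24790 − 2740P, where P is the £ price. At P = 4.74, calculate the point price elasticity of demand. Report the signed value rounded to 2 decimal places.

-1.10

dQ_d/dP = −2740. At P = 4.74, Q_d = 24790 − 2740(4.74) = 11802.4.
Ed = (dQ_d/dP)·(P/Q_d) = −2740 × (4.74/11802.4) = -1.1004…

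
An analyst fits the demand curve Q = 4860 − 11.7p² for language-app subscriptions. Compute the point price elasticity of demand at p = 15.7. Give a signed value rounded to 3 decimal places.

-2.919

dQ/dp = −2·11.7·p = -367.38. At p = 15.7, Q = 1976.067.
Ed = (dQ/dp)·(p/Q) = (-367.38) × (15.7/1976.067) = -2.91886…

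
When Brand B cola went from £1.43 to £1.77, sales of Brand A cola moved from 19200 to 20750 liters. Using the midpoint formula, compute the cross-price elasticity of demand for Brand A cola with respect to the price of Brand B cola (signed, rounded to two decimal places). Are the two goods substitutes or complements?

0.37; substitutes

%ΔQ_{Brand A cola} = (20750 − 19200)/avg = 1550/19975 = 0.077596…
%ΔP_{Brand B cola} = (1.77 − 1.43)/avg = 0.34/1.6 = 0.2125
E_cross = (1550/19975) / (0.34/1.6) = 0.3651…
E_cross > 0 ⇒ the goods are substitutes.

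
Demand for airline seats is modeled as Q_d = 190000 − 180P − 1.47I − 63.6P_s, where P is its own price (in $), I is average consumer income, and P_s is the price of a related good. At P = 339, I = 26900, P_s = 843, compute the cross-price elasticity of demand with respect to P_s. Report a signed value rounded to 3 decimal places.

-1.497

At the given values, Q_d = 190000 − 180(339) − 1.47(26900) − 63.6(843) = 35822.2.
∂Q_d/∂P_s = -63.6.
E = (-63.6) × (843/35822.2) = -1.49669…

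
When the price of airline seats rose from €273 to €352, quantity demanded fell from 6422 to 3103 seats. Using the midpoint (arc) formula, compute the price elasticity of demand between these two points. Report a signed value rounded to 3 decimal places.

%ΔQ = (3103 − 6422) / [(6422 + 3103)/2] = -3319/4762.5 = -0.696902…
%ΔP = (352 − 273) / [(273 + 352)/2] = 79/312.5 = 0.2528
Arc Ed = %ΔQ / %ΔP = (-3319/4762.5) / (79/312.5) = -2.75673…

-2.757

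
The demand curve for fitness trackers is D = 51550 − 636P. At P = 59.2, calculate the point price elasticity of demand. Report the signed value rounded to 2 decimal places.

dD/dP = −636. At P = 59.2, D = 51550 − 636(59.2) = 13898.8.
Ed = (dD/dP)·(P/D) = −636 × (59.2/13898.8) = -2.7089…

-2.71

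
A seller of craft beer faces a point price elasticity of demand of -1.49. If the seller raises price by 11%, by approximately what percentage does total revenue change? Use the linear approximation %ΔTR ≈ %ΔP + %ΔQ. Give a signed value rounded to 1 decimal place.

-5.4%

%ΔQ ≈ Ed × %ΔP = (-1.49) × (+11%) = -16.3900%
%ΔTR ≈ %ΔP + %ΔQ = (+11%) + (-16.3900%) = -5.3900%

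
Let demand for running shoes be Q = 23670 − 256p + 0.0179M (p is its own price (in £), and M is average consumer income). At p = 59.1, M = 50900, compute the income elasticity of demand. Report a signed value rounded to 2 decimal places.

At the given values, Q = 23670 − 256(59.1) + 0.0179(50900) = 9451.51.
∂Q/∂M = 0.0179.
E = (0.0179) × (50900/9451.51) = 0.0963…

0.10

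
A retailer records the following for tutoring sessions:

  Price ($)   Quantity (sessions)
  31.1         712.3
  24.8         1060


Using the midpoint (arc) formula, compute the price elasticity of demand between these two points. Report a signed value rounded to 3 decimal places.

-1.741

%ΔQ = (1060 − 712.3) / [(712.3 + 1060)/2] = 347.7/886.15 = 0.392371…
%ΔP = (24.8 − 31.1) / [(31.1 + 24.8)/2] = -6.3/27.95 = -0.225402…
Arc Ed = %ΔQ / %ΔP = (347.7/886.15) / (-6.3/27.95) = -1.74075…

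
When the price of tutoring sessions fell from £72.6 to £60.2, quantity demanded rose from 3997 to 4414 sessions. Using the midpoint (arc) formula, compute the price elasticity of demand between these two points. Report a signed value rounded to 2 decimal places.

%ΔQ = (4414 − 3997) / [(3997 + 4414)/2] = 417/4205.5 = 0.099155…
%ΔP = (60.2 − 72.6) / [(72.6 + 60.2)/2] = -12.4/66.4 = -0.186746…
Arc Ed = %ΔQ / %ΔP = (417/4205.5) / (-12.4/66.4) = -0.5309…

-0.53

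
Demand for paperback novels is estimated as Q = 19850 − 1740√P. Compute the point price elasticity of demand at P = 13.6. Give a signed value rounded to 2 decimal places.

-0.24

dQ/dP = −1740/(2√P) = -235.912. At P = 13.6, Q = 13433.2.
Ed = (dQ/dP)·(P/Q) = (-235.912) × (13.6/13433.2) = -0.2388…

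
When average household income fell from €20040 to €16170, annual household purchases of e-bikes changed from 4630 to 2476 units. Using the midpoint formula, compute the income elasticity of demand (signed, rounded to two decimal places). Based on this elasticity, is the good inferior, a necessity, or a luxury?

%ΔQ = (2476 − 4630)/[( 4630 + 2476)/2] = -2154/3553 = -0.606248…
%ΔIncome = (16170 − 20040)/[( 20040 + 16170)/2] = -3870/18105 = -0.213753…
E_income = (-2154/3553) / (-3870/18105) = 2.8362…
E_income > 1 ⇒ normal good, luxury.

2.84; luxury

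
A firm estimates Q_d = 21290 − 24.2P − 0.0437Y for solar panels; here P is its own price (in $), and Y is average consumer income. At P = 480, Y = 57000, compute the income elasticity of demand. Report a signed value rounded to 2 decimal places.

At the given values, Q_d = 21290 − 24.2(480) − 0.0437(57000) = 7183.1.
∂Q_d/∂Y = -0.0437.
E = (-0.0437) × (57000/7183.1) = -0.3467…

-0.35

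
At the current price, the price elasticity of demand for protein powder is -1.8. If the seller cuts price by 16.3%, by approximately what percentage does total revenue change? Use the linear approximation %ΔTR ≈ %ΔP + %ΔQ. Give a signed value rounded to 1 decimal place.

+13.0%

%ΔQ ≈ Ed × %ΔP = (-1.8) × (-16.3%) = +29.3400%
%ΔTR ≈ %ΔP + %ΔQ = (-16.3%) + (+29.3400%) = +13.0400%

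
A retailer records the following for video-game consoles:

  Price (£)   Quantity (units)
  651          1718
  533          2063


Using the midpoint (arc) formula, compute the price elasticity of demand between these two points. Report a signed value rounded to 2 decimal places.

%ΔQ = (2063 − 1718) / [(1718 + 2063)/2] = 345/1890.5 = 0.182491…
%ΔP = (533 − 651) / [(651 + 533)/2] = -118/592 = -0.199324…
Arc Ed = %ΔQ / %ΔP = (345/1890.5) / (-118/592) = -0.9155…

-0.92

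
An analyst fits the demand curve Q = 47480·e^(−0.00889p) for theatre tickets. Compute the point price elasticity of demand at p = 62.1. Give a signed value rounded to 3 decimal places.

dQ/dp = −0.00889·Q = -243.026. At p = 62.1, Q = 27337.
Ed = (dQ/dp)·(p/Q) = (-243.026) × (62.1/27337) = -0.55206…

-0.552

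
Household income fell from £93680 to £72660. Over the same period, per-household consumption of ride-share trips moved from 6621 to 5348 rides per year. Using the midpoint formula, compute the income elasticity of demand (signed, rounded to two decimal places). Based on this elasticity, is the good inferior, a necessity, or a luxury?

0.84; necessity

%ΔQ = (5348 − 6621)/[( 6621 + 5348)/2] = -1273/5984.5 = -0.212716…
%ΔIncome = (72660 − 93680)/[( 93680 + 72660)/2] = -21020/83170 = -0.252735…
E_income = (-1273/5984.5) / (-21020/83170) = 0.8416…
0 < E_income < 1 ⇒ normal good, necessity.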